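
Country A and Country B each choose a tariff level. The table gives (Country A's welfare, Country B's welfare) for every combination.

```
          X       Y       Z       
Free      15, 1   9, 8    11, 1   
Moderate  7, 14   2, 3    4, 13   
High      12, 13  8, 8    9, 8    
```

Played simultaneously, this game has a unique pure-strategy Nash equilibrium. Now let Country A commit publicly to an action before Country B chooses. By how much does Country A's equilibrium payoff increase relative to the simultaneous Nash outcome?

Work backward from Country B's decision.
- Free: Country B compares 1, 8, 1 and picks Y; Country A would get 9.
- Moderate: Country B compares 14, 3, 13 and picks X; Country A would get 7.
- High: Country B compares 13, 8, 8 and picks X; Country A would get 12.
Country A's induced payoffs are 9, 7, 12, so Country A commits to High. Subgame-perfect outcome: (High, X) with payoffs (12, 13).
Now find the simultaneous Nash equilibrium.
Country A's best replies: X→Free; Y→Free; Z→Free.
Country B's best replies: Free→Y; Moderate→X; High→X.
The unique mutual best reply is (Free, Y), giving (9, 8).
Country A's commitment gain: 12 − 9 = 3.

3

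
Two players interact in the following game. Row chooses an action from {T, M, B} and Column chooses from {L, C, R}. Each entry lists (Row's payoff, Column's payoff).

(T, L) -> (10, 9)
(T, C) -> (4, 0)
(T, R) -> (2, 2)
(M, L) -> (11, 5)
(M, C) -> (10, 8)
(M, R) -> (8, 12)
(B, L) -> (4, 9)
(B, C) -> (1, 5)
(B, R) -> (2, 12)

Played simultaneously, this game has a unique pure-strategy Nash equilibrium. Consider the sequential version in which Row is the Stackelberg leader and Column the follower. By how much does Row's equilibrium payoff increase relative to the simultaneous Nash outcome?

2

Solve by backward induction (Row leads).
- T → Column plays L (best of 9, 0, 2); Row gets 10.
- M → Column plays R (best of 5, 8, 12); Row gets 8.
- B → Column plays R (best of 9, 5, 12); Row gets 2.
Row's induced payoffs are 10, 8, 2, so Row commits to T. Subgame-perfect outcome: (T, L) with payoffs (10, 9).
For the simultaneous game, intersect best replies.
Row's best replies: L→M; C→M; R→M.
Column's best replies: T→L; M→R; B→R.
The unique mutual best reply is (M, R), giving (8, 12).
Row's commitment gain: 10 − 8 = 2.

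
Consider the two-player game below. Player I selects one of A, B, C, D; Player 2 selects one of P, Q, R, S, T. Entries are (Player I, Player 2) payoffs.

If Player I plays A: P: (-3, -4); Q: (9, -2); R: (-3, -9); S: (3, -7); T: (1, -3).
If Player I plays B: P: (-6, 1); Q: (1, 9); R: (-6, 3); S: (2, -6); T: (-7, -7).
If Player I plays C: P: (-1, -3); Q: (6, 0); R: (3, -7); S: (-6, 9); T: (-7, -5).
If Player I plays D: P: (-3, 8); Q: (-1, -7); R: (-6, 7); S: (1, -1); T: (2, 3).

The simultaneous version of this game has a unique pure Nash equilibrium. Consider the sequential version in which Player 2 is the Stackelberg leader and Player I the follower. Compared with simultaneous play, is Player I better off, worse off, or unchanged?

worse off

Player I best-responds to each possible Player 2 move:
- P → Player I plays C (best of -3, -6, -1, -3); Player 2 gets -3.
- Q → Player I plays A (best of 9, 1, 6, -1); Player 2 gets -2.
- R → Player I plays C (best of -3, -6, 3, -6); Player 2 gets -7.
- S → Player I plays A (best of 3, 2, -6, 1); Player 2 gets -7.
- T → Player I plays D (best of 1, -7, -7, 2); Player 2 gets 3.
Player 2's induced payoffs are -3, -2, -7, -7, 3, so Player 2 commits to T. Subgame-perfect outcome: (D, T) with payoffs (2, 3).
For the simultaneous game, intersect best replies.
Player I's best replies: P→C; Q→A; R→C; S→A; T→D.
Player 2's best replies: A→Q; B→Q; C→S; D→P.
The unique mutual best reply is (A, Q), giving (9, -2).
Player I earns 2 sequentially versus 9 at the Nash outcome: worse off.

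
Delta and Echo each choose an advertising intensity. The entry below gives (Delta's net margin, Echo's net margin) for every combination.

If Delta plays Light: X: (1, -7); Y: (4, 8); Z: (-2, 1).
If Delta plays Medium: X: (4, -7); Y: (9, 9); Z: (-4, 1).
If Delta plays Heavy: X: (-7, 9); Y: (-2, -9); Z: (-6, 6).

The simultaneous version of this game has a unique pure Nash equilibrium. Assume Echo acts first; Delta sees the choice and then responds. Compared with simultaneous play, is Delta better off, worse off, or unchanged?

unchanged

Work backward from Delta's decision.
- X: Delta compares 1, 4, -7 and picks Medium; Echo would get -7.
- Y: Delta compares 4, 9, -2 and picks Medium; Echo would get 9.
- Z: Delta compares -2, -4, -6 and picks Light; Echo would get 1.
Echo's induced payoffs are -7, 9, 1, so Echo commits to Y. Subgame-perfect outcome: (Medium, Y) with payoffs (9, 9).
Now find the simultaneous Nash equilibrium.
Delta's best replies: X→Medium; Y→Medium; Z→Light.
Echo's best replies: Light→Y; Medium→Y; Heavy→X.
The unique mutual best reply is (Medium, Y), giving (9, 9).
Delta earns 9 sequentially versus 9 at the Nash outcome: unchanged.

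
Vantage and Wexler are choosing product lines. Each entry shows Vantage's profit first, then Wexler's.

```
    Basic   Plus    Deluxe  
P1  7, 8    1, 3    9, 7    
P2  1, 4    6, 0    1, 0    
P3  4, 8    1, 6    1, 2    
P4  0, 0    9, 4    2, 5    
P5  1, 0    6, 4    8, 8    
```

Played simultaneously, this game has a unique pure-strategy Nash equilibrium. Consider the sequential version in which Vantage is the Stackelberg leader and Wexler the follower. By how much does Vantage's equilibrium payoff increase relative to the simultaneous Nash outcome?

Wexler best-responds to each possible Vantage move:
- P1: Wexler compares 8, 3, 7 and picks Basic; Vantage would get 7.
- P2: Wexler compares 4, 0, 0 and picks Basic; Vantage would get 1.
- P3: Wexler compares 8, 6, 2 and picks Basic; Vantage would get 4.
- P4: Wexler compares 0, 4, 5 and picks Deluxe; Vantage would get 2.
- P5: Wexler compares 0, 4, 8 and picks Deluxe; Vantage would get 8.
Maximizing over 7, 1, 4, 2, 8, Vantage chooses P5. Subgame-perfect outcome: (P5, Deluxe) with payoffs (8, 8).
For the simultaneous game, intersect best replies.
Vantage's best replies: Basic→P1; Plus→P4; Deluxe→P1.
Wexler's best replies: P1→Basic; P2→Basic; P3→Basic; P4→Deluxe; P5→Deluxe.
Only (P1, Basic) has each player best-responding; Nash payoffs (7, 8).
Vantage's commitment gain: 8 − 7 = 1.

1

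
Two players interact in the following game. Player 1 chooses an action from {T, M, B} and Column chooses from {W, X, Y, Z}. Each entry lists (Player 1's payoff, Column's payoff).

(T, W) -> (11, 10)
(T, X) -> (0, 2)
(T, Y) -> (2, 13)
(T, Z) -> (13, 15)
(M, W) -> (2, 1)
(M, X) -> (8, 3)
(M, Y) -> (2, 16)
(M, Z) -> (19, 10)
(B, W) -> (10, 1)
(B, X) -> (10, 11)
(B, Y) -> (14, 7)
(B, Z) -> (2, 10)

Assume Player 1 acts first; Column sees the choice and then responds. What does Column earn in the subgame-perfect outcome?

Work backward from Column's decision.
- T → Column plays Z (best of 10, 2, 13, 15); Player 1 gets 13.
- M → Column plays Y (best of 1, 3, 16, 10); Player 1 gets 2.
- B → Column plays X (best of 1, 11, 7, 10); Player 1 gets 10.
Among 13, 2, 10, the best is 13 at T. Subgame-perfect outcome: (T, Z) with payoffs (13, 15).

15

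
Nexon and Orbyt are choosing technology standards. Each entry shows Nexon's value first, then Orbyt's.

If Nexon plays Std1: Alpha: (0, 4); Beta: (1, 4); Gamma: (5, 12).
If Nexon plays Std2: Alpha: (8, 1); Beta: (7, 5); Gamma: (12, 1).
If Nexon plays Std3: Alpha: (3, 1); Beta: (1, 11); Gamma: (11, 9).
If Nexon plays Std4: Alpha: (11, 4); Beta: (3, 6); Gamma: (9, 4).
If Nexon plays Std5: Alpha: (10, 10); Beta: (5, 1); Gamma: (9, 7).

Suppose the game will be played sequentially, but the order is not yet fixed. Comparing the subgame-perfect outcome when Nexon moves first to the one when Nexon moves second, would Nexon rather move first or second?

first

If Nexon leads: Orbyt's best replies are Std1→Gamma, Std2→Beta, Std3→Beta, Std4→Beta, Std5→Alpha; Nexon's induced payoffs 5, 7, 1, 3, 10; outcome (Std5, Alpha), payoffs (10, 10).
If Orbyt leads: Nexon's best replies are Alpha→Std4, Beta→Std2, Gamma→Std2; Orbyt's induced payoffs 4, 5, 1; outcome (Std2, Beta), payoffs (7, 5).
Nexon gets 10 moving first and 7 moving second, so Nexon prefers to move first.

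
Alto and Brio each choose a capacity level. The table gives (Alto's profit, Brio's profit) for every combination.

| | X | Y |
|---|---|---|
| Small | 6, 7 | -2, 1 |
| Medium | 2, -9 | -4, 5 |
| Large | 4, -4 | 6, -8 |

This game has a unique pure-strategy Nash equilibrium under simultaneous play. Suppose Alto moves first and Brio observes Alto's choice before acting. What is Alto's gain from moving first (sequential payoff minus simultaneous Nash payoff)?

Backward induction with Alto moving first.
- Small: Brio compares 7, 1 and picks X; Alto would get 6.
- Medium: Brio compares -9, 5 and picks Y; Alto would get -4.
- Large: Brio compares -4, -8 and picks X; Alto would get 4.
Alto's induced payoffs are 6, -4, 4, so Alto commits to Small. Subgame-perfect outcome: (Small, X) with payoffs (6, 7).
For the simultaneous game, intersect best replies.
Alto's best replies: X→Small; Y→Large.
Brio's best replies: Small→X; Medium→Y; Large→X.
The unique mutual best reply is (Small, X), giving (6, 7).
Alto's commitment gain: 6 − 6 = 0.

0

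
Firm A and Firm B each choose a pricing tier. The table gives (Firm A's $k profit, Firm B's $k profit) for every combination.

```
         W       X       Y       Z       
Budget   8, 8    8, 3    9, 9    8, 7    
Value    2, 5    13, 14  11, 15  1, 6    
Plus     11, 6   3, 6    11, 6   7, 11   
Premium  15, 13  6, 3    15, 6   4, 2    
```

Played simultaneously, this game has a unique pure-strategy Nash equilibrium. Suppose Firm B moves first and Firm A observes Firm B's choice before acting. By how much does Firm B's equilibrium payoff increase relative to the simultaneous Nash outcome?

Work backward from Firm A's decision.
- W: Firm A compares 8, 2, 11, 15 and picks Premium; Firm B would get 13.
- X: Firm A compares 8, 13, 3, 6 and picks Value; Firm B would get 14.
- Y: Firm A compares 9, 11, 11, 15 and picks Premium; Firm B would get 6.
- Z: Firm A compares 8, 1, 7, 4 and picks Budget; Firm B would get 7.
Maximizing over 13, 14, 6, 7, Firm B chooses X. Subgame-perfect outcome: (Value, X) with payoffs (13, 14).
For the simultaneous game, intersect best replies.
Firm A's best replies: W→Premium; X→Value; Y→Premium; Z→Budget.
Firm B's best replies: Budget→Y; Value→Y; Plus→Z; Premium→W.
The unique mutual best reply is (Premium, W), giving (15, 13).
Firm B's commitment gain: 14 − 13 = 1.

1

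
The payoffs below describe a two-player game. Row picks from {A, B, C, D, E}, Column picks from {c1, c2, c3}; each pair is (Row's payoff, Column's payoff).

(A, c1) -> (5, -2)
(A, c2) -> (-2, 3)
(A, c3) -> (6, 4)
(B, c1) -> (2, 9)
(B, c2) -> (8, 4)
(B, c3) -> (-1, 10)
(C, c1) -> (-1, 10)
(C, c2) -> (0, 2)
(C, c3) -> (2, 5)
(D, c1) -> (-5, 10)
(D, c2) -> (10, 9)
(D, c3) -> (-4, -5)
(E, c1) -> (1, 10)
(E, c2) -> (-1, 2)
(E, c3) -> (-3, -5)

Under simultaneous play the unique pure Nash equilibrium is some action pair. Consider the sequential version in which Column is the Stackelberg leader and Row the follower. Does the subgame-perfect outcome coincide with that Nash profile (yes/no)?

no

Backward induction with Column moving first.
- c1 → Row plays A (best of 5, 2, -1, -5, 1); Column gets -2.
- c2 → Row plays D (best of -2, 8, 0, 10, -1); Column gets 9.
- c3 → Row plays A (best of 6, -1, 2, -4, -3); Column gets 4.
Column's induced payoffs are -2, 9, 4, so Column commits to c2. Subgame-perfect outcome: (D, c2) with payoffs (10, 9).
Now find the simultaneous Nash equilibrium.
Row's best replies: c1→A; c2→D; c3→A.
Column's best replies: A→c3; B→c3; C→c1; D→c1; E→c1.
Only (A, c3) has each player best-responding; Nash payoffs (6, 4).
Sequential outcome (D, c2) differs from the Nash profile (A, c3).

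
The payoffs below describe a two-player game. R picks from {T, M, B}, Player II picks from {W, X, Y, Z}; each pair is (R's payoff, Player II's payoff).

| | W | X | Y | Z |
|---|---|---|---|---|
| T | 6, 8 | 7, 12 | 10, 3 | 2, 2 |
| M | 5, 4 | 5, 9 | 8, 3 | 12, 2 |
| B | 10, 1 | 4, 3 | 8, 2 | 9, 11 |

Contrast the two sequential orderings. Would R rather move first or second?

If R leads: Player II's best replies are T→X, M→X, B→Z; R's induced payoffs 7, 5, 9; outcome (B, Z), payoffs (9, 11).
If Player II leads: R's best replies are W→B, X→T, Y→T, Z→M; Player II's induced payoffs 1, 12, 3, 2; outcome (T, X), payoffs (7, 12).
R gets 9 moving first and 7 moving second, so R prefers to move first.

first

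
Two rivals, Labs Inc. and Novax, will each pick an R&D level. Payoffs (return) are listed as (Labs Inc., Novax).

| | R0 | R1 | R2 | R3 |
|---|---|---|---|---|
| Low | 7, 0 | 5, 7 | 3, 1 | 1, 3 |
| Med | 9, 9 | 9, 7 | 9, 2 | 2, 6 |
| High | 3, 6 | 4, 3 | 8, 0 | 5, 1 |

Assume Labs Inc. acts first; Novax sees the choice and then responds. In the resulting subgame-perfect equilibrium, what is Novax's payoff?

Solve by backward induction (Labs Inc. leads).
- Low: Novax compares 0, 7, 1, 3 and picks R1; Labs Inc. would get 5.
- Med: Novax compares 9, 7, 2, 6 and picks R0; Labs Inc. would get 9.
- High: Novax compares 6, 3, 0, 1 and picks R0; Labs Inc. would get 3.
Maximizing over 5, 9, 3, Labs Inc. chooses Med. Subgame-perfect outcome: (Med, R0) with payoffs (9, 9).

9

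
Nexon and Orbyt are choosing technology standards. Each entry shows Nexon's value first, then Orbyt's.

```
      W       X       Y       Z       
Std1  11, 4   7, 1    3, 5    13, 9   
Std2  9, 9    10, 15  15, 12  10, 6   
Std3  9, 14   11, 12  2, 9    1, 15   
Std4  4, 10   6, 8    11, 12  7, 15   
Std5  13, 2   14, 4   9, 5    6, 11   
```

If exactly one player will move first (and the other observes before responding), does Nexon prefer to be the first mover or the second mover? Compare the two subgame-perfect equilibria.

If Nexon leads: Orbyt's best replies are Std1→Z, Std2→X, Std3→Z, Std4→Z, Std5→Z; Nexon's induced payoffs 13, 10, 1, 7, 6; outcome (Std1, Z), payoffs (13, 9).
If Orbyt leads: Nexon's best replies are W→Std5, X→Std5, Y→Std2, Z→Std1; Orbyt's induced payoffs 2, 4, 12, 9; outcome (Std2, Y), payoffs (15, 12).
Nexon gets 13 moving first and 15 moving second, so Nexon prefers to move second.

second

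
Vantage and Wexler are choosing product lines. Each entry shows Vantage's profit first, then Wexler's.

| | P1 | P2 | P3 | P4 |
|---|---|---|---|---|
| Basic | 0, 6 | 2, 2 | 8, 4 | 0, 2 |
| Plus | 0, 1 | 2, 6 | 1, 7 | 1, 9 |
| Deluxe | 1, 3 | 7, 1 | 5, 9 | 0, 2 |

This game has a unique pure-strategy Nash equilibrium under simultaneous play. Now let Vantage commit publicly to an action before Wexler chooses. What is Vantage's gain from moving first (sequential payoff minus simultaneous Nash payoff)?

Wexler best-responds to each possible Vantage move:
- Basic → Wexler plays P1 (best of 6, 2, 4, 2); Vantage gets 0.
- Plus → Wexler plays P4 (best of 1, 6, 7, 9); Vantage gets 1.
- Deluxe → Wexler plays P3 (best of 3, 1, 9, 2); Vantage gets 5.
Among 0, 1, 5, the best is 5 at Deluxe. Subgame-perfect outcome: (Deluxe, P3) with payoffs (5, 9).
Now find the simultaneous Nash equilibrium.
Vantage's best replies: P1→Deluxe; P2→Deluxe; P3→Basic; P4→Plus.
Wexler's best replies: Basic→P1; Plus→P4; Deluxe→P3.
Only (Plus, P4) has each player best-responding; Nash payoffs (1, 9).
Vantage's commitment gain: 5 − 1 = 4.

4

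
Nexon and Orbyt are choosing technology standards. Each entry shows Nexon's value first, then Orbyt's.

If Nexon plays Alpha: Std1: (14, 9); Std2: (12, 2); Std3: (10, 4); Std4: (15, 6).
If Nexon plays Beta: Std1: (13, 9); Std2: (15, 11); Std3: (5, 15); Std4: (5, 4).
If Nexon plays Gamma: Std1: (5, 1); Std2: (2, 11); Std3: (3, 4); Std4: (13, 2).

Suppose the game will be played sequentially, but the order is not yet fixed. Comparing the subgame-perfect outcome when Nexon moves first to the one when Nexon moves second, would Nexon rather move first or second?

second

If Nexon leads: Orbyt's best replies are Alpha→Std1, Beta→Std3, Gamma→Std2; Nexon's induced payoffs 14, 5, 2; outcome (Alpha, Std1), payoffs (14, 9).
If Orbyt leads: Nexon's best replies are Std1→Alpha, Std2→Beta, Std3→Alpha, Std4→Alpha; Orbyt's induced payoffs 9, 11, 4, 6; outcome (Beta, Std2), payoffs (15, 11).
Nexon gets 14 moving first and 15 moving second, so Nexon prefers to move second.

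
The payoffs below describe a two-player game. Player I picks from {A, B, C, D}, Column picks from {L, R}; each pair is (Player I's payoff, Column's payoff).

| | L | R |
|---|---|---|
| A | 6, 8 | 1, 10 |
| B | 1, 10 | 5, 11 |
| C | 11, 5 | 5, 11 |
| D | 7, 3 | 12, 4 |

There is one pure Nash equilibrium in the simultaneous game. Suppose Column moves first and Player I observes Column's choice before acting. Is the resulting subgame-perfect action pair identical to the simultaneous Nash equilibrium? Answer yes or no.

no

Backward induction with Column moving first.
- L: Player I compares 6, 1, 11, 7 and picks C; Column would get 5.
- R: Player I compares 1, 5, 5, 12 and picks D; Column would get 4.
Among 5, 4, the best is 5 at L. Subgame-perfect outcome: (C, L) with payoffs (11, 5).
Under simultaneous play:
Player I's best replies: L→C; R→D.
Column's best replies: A→R; B→R; C→R; D→R.
Only (D, R) has each player best-responding; Nash payoffs (12, 4).
Sequential outcome (C, L) differs from the Nash profile (D, R).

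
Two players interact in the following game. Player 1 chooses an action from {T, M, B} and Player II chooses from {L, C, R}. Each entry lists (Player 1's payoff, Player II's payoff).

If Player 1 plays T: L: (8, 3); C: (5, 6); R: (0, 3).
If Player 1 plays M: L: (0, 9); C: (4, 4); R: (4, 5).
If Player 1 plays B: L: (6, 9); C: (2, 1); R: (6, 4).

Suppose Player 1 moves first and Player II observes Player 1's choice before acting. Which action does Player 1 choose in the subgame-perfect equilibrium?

B

Solve by backward induction (Player 1 leads).
- T: Player II compares 3, 6, 3 and picks C; Player 1 would get 5.
- M: Player II compares 9, 4, 5 and picks L; Player 1 would get 0.
- B: Player II compares 9, 1, 4 and picks L; Player 1 would get 6.
Player 1's induced payoffs are 5, 0, 6, so Player 1 commits to B. Subgame-perfect outcome: (B, L) with payoffs (6, 9).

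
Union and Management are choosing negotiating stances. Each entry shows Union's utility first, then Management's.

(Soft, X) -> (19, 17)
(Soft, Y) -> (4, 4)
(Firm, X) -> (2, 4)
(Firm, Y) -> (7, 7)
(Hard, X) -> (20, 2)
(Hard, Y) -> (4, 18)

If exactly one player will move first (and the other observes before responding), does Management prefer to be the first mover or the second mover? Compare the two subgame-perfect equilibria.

If Union leads: Management's best replies are Soft→X, Firm→Y, Hard→Y; Union's induced payoffs 19, 7, 4; outcome (Soft, X), payoffs (19, 17).
If Management leads: Union's best replies are X→Hard, Y→Firm; Management's induced payoffs 2, 7; outcome (Firm, Y), payoffs (7, 7).
Management gets 7 moving first and 17 moving second, so Management prefers to move second.

second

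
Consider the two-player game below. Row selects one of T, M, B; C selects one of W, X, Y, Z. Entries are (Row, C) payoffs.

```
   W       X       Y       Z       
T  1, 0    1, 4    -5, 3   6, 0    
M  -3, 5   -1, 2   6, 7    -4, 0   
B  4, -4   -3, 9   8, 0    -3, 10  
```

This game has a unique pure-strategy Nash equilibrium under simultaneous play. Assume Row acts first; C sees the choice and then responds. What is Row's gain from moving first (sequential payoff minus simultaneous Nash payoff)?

C best-responds to each possible Row move:
- T → C plays X (best of 0, 4, 3, 0); Row gets 1.
- M → C plays Y (best of 5, 2, 7, 0); Row gets 6.
- B → C plays Z (best of -4, 9, 0, 10); Row gets -3.
Among 1, 6, -3, the best is 6 at M. Subgame-perfect outcome: (M, Y) with payoffs (6, 7).
Under simultaneous play:
Row's best replies: W→B; X→T; Y→B; Z→T.
C's best replies: T→X; M→Y; B→Z.
Only (T, X) has each player best-responding; Nash payoffs (1, 4).
Row's commitment gain: 6 − 1 = 5.

5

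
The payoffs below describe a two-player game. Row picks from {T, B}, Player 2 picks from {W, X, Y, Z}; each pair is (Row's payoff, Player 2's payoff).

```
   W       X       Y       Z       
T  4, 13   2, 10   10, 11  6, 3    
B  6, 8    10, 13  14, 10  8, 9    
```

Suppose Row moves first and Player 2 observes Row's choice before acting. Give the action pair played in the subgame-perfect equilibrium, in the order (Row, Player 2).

Work backward from Player 2's decision.
- T: BR = W, leader payoff 4.
- B: BR = X, leader payoff 10.
Among 4, 10, the best is 10 at B. Subgame-perfect outcome: (B, X) with payoffs (10, 13).

(B, X)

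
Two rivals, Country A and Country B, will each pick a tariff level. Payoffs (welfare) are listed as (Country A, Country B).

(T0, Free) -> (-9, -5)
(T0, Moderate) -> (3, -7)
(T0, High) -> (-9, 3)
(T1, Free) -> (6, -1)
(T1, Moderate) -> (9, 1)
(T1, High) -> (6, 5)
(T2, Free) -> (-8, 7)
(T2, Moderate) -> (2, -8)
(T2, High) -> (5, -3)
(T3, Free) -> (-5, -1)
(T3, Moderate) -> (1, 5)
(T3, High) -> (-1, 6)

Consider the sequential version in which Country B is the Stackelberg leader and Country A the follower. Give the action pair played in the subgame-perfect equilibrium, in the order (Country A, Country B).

(T1, High)

Solve by backward induction (Country B leads).
- Free: Country A compares -9, 6, -8, -5 and picks T1; Country B would get -1.
- Moderate: Country A compares 3, 9, 2, 1 and picks T1; Country B would get 1.
- High: Country A compares -9, 6, 5, -1 and picks T1; Country B would get 5.
Among -1, 1, 5, the best is 5 at High. Subgame-perfect outcome: (T1, High) with payoffs (6, 5).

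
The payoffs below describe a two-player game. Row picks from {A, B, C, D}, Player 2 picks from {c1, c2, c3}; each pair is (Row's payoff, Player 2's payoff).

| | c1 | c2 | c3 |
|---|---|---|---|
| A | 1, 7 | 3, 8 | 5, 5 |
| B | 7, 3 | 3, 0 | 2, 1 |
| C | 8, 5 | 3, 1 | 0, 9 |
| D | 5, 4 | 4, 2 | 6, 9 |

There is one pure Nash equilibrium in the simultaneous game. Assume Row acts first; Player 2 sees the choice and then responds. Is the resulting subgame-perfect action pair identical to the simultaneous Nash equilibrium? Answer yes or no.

no

Player 2 best-responds to each possible Row move:
- A: BR = c2, leader payoff 3.
- B: BR = c1, leader payoff 7.
- C: BR = c3, leader payoff 0.
- D: BR = c3, leader payoff 6.
Row's induced payoffs are 3, 7, 0, 6, so Row commits to B. Subgame-perfect outcome: (B, c1) with payoffs (7, 3).
Under simultaneous play:
Row's best replies: c1→C; c2→D; c3→D.
Player 2's best replies: A→c2; B→c1; C→c3; D→c3.
Only (D, c3) has each player best-responding; Nash payoffs (6, 9).
Sequential outcome (B, c1) differs from the Nash profile (D, c3).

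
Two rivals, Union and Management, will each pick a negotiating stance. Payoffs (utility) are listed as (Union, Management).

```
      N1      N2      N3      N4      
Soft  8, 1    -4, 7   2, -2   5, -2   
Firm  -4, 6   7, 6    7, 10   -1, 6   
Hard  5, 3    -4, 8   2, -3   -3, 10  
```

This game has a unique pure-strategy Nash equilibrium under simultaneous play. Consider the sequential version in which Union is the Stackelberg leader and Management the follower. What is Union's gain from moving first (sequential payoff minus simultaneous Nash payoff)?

Solve by backward induction (Union leads).
- Soft: BR = N2, leader payoff -4.
- Firm: BR = N3, leader payoff 7.
- Hard: BR = N4, leader payoff -3.
Union's induced payoffs are -4, 7, -3, so Union commits to Firm. Subgame-perfect outcome: (Firm, N3) with payoffs (7, 10).
For the simultaneous game, intersect best replies.
Union's best replies: N1→Soft; N2→Firm; N3→Firm; N4→Soft.
Management's best replies: Soft→N2; Firm→N3; Hard→N4.
Only (Firm, N3) has each player best-responding; Nash payoffs (7, 10).
Union's commitment gain: 7 − 7 = 0.

0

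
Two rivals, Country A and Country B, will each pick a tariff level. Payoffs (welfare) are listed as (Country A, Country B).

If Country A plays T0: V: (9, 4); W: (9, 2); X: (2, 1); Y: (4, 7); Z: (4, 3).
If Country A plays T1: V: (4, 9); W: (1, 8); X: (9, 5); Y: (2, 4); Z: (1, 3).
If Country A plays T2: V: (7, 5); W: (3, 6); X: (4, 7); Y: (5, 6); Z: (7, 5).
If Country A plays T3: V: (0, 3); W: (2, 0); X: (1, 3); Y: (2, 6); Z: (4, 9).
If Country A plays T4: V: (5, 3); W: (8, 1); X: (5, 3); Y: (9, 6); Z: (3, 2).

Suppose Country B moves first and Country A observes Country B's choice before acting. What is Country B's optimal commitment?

Y

Solve by backward induction (Country B leads).
- V → Country A plays T0 (best of 9, 4, 7, 0, 5); Country B gets 4.
- W → Country A plays T0 (best of 9, 1, 3, 2, 8); Country B gets 2.
- X → Country A plays T1 (best of 2, 9, 4, 1, 5); Country B gets 5.
- Y → Country A plays T4 (best of 4, 2, 5, 2, 9); Country B gets 6.
- Z → Country A plays T2 (best of 4, 1, 7, 4, 3); Country B gets 5.
Country B's induced payoffs are 4, 2, 5, 6, 5, so Country B commits to Y. Subgame-perfect outcome: (T4, Y) with payoffs (9, 6).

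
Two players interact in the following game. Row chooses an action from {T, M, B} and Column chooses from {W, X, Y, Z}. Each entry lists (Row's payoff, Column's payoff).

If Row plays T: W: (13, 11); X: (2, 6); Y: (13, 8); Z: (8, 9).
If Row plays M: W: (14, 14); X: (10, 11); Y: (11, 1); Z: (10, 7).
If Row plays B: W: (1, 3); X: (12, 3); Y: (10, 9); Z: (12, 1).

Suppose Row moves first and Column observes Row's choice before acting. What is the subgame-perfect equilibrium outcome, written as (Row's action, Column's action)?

(M, W)

Column best-responds to each possible Row move:
- T: BR = W, leader payoff 13.
- M: BR = W, leader payoff 14.
- B: BR = Y, leader payoff 10.
Row's induced payoffs are 13, 14, 10, so Row commits to M. Subgame-perfect outcome: (M, W) with payoffs (14, 14).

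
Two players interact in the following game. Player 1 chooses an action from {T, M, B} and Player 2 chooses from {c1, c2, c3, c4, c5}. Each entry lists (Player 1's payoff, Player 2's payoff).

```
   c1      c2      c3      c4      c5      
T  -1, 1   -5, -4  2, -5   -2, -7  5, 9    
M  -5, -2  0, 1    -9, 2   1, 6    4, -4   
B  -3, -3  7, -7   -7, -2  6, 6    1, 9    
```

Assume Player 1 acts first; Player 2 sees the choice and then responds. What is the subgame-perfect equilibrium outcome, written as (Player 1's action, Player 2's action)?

Work backward from Player 2's decision.
- T: Player 2 compares 1, -4, -5, -7, 9 and picks c5; Player 1 would get 5.
- M: Player 2 compares -2, 1, 2, 6, -4 and picks c4; Player 1 would get 1.
- B: Player 2 compares -3, -7, -2, 6, 9 and picks c5; Player 1 would get 1.
Player 1's induced payoffs are 5, 1, 1, so Player 1 commits to T. Subgame-perfect outcome: (T, c5) with payoffs (5, 9).

(T, c5)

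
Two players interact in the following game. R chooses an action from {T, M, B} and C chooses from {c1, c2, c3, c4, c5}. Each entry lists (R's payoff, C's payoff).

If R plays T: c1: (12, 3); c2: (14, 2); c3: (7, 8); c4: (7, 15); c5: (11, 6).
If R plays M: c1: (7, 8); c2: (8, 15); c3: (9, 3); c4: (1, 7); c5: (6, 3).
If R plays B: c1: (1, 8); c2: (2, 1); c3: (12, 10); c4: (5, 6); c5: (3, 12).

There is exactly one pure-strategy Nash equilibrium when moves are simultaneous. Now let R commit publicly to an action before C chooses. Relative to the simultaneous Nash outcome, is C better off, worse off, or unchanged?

unchanged

Work backward from C's decision.
- T: C compares 3, 2, 8, 15, 6 and picks c4; R would get 7.
- M: C compares 8, 15, 3, 7, 3 and picks c2; R would get 8.
- B: C compares 8, 1, 10, 6, 12 and picks c5; R would get 3.
R's induced payoffs are 7, 8, 3, so R commits to M. Subgame-perfect outcome: (M, c2) with payoffs (8, 15).
For the simultaneous game, intersect best replies.
R's best replies: c1→T; c2→T; c3→B; c4→T; c5→T.
C's best replies: T→c4; M→c2; B→c5.
Only (T, c4) has each player best-responding; Nash payoffs (7, 15).
C earns 15 sequentially versus 15 at the Nash outcome: unchanged.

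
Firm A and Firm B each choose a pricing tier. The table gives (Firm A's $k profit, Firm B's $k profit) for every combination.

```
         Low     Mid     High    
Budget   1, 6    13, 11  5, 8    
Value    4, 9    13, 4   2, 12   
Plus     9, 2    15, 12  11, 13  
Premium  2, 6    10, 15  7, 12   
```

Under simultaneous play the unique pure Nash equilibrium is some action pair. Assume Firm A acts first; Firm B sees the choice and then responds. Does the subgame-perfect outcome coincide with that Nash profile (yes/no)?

no

Solve by backward induction (Firm A leads).
- Budget: BR = Mid, leader payoff 13.
- Value: BR = High, leader payoff 2.
- Plus: BR = High, leader payoff 11.
- Premium: BR = Mid, leader payoff 10.
Among 13, 2, 11, 10, the best is 13 at Budget. Subgame-perfect outcome: (Budget, Mid) with payoffs (13, 11).
Now find the simultaneous Nash equilibrium.
Firm A's best replies: Low→Plus; Mid→Plus; High→Plus.
Firm B's best replies: Budget→Mid; Value→High; Plus→High; Premium→Mid.
The unique mutual best reply is (Plus, High), giving (11, 13).
Sequential outcome (Budget, Mid) differs from the Nash profile (Plus, High).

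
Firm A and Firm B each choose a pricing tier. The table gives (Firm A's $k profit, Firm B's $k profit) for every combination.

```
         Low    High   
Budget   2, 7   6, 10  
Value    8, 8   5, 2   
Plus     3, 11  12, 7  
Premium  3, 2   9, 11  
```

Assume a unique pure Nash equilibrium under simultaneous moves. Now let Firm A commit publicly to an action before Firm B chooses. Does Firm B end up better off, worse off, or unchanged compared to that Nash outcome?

Work backward from Firm B's decision.
- Budget → Firm B plays High (best of 7, 10); Firm A gets 6.
- Value → Firm B plays Low (best of 8, 2); Firm A gets 8.
- Plus → Firm B plays Low (best of 11, 7); Firm A gets 3.
- Premium → Firm B plays High (best of 2, 11); Firm A gets 9.
Maximizing over 6, 8, 3, 9, Firm A chooses Premium. Subgame-perfect outcome: (Premium, High) with payoffs (9, 11).
Now find the simultaneous Nash equilibrium.
Firm A's best replies: Low→Value; High→Plus.
Firm B's best replies: Budget→High; Value→Low; Plus→Low; Premium→High.
The unique mutual best reply is (Value, Low), giving (8, 8).
Firm B earns 11 sequentially versus 8 at the Nash outcome: better off.

better off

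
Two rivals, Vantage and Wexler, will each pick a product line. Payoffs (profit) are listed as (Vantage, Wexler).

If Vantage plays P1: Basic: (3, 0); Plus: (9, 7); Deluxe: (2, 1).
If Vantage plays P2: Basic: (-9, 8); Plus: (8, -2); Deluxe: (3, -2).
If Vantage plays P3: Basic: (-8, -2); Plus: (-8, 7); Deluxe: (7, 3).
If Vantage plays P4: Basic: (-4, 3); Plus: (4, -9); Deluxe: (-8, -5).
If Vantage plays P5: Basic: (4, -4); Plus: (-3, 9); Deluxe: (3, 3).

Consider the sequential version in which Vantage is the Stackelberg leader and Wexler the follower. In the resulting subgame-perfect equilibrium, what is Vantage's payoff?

Wexler best-responds to each possible Vantage move:
- P1: Wexler compares 0, 7, 1 and picks Plus; Vantage would get 9.
- P2: Wexler compares 8, -2, -2 and picks Basic; Vantage would get -9.
- P3: Wexler compares -2, 7, 3 and picks Plus; Vantage would get -8.
- P4: Wexler compares 3, -9, -5 and picks Basic; Vantage would get -4.
- P5: Wexler compares -4, 9, 3 and picks Plus; Vantage would get -3.
Vantage's induced payoffs are 9, -9, -8, -4, -3, so Vantage commits to P1. Subgame-perfect outcome: (P1, Plus) with payoffs (9, 7).

9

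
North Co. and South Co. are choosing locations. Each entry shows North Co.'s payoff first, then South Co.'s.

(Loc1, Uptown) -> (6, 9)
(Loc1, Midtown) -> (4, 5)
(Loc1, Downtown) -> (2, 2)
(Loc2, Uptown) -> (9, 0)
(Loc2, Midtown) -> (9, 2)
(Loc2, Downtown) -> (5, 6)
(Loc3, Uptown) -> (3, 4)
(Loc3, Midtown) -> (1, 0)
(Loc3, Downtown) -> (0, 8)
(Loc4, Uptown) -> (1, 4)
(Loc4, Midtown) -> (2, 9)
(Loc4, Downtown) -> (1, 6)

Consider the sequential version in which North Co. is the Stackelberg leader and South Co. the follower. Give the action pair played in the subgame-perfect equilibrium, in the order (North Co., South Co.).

(Loc1, Uptown)

Solve by backward induction (North Co. leads).
- Loc1 → South Co. plays Uptown (best of 9, 5, 2); North Co. gets 6.
- Loc2 → South Co. plays Downtown (best of 0, 2, 6); North Co. gets 5.
- Loc3 → South Co. plays Downtown (best of 4, 0, 8); North Co. gets 0.
- Loc4 → South Co. plays Midtown (best of 4, 9, 6); North Co. gets 2.
Among 6, 5, 0, 2, the best is 6 at Loc1. Subgame-perfect outcome: (Loc1, Uptown) with payoffs (6, 9).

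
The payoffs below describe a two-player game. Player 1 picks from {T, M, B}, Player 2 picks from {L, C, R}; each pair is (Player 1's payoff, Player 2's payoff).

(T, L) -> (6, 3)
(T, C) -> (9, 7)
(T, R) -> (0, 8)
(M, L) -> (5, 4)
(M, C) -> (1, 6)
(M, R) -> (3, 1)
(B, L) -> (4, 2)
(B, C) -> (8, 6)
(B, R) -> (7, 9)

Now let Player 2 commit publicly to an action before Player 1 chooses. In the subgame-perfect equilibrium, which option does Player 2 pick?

R

Player 1 best-responds to each possible Player 2 move:
- L → Player 1 plays T (best of 6, 5, 4); Player 2 gets 3.
- C → Player 1 plays T (best of 9, 1, 8); Player 2 gets 7.
- R → Player 1 plays B (best of 0, 3, 7); Player 2 gets 9.
Player 2's induced payoffs are 3, 7, 9, so Player 2 commits to R. Subgame-perfect outcome: (B, R) with payoffs (7, 9).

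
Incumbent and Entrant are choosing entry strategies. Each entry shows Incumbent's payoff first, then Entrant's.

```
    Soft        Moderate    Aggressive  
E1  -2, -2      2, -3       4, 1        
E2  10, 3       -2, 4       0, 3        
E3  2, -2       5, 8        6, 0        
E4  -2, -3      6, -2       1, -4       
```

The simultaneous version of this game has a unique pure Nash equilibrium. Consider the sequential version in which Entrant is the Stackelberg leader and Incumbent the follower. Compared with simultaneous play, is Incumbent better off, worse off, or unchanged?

Solve by backward induction (Entrant leads).
- Soft: BR = E2, leader payoff 3.
- Moderate: BR = E4, leader payoff -2.
- Aggressive: BR = E3, leader payoff 0.
Entrant's induced payoffs are 3, -2, 0, so Entrant commits to Soft. Subgame-perfect outcome: (E2, Soft) with payoffs (10, 3).
Now find the simultaneous Nash equilibrium.
Incumbent's best replies: Soft→E2; Moderate→E4; Aggressive→E3.
Entrant's best replies: E1→Aggressive; E2→Moderate; E3→Moderate; E4→Moderate.
The unique mutual best reply is (E4, Moderate), giving (6, -2).
Incumbent earns 10 sequentially versus 6 at the Nash outcome: better off.

better off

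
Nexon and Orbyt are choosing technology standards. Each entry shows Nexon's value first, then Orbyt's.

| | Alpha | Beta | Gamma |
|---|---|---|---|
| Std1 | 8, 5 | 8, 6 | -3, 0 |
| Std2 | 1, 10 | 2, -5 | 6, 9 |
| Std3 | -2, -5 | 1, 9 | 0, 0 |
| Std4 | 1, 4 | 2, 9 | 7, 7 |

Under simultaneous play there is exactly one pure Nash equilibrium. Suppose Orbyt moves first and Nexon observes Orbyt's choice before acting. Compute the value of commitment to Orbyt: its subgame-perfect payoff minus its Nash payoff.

Solve by backward induction (Orbyt leads).
- Alpha: BR = Std1, leader payoff 5.
- Beta: BR = Std1, leader payoff 6.
- Gamma: BR = Std4, leader payoff 7.
Orbyt's induced payoffs are 5, 6, 7, so Orbyt commits to Gamma. Subgame-perfect outcome: (Std4, Gamma) with payoffs (7, 7).
For the simultaneous game, intersect best replies.
Nexon's best replies: Alpha→Std1; Beta→Std1; Gamma→Std4.
Orbyt's best replies: Std1→Beta; Std2→Alpha; Std3→Beta; Std4→Beta.
The unique mutual best reply is (Std1, Beta), giving (8, 6).
Orbyt's commitment gain: 7 − 6 = 1.

1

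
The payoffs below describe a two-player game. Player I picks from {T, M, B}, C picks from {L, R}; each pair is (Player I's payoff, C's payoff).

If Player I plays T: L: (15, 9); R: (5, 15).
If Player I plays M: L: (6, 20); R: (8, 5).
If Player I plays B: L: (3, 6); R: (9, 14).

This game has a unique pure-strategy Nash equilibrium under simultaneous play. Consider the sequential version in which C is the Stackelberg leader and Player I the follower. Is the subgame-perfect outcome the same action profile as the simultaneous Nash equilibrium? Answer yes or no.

yes

Player I best-responds to each possible C move:
- L: BR = T, leader payoff 9.
- R: BR = B, leader payoff 14.
C's induced payoffs are 9, 14, so C commits to R. Subgame-perfect outcome: (B, R) with payoffs (9, 14).
Now find the simultaneous Nash equilibrium.
Player I's best replies: L→T; R→B.
C's best replies: T→R; M→L; B→R.
The unique mutual best reply is (B, R), giving (9, 14).
Sequential outcome (B, R) coincides with the Nash profile (B, R).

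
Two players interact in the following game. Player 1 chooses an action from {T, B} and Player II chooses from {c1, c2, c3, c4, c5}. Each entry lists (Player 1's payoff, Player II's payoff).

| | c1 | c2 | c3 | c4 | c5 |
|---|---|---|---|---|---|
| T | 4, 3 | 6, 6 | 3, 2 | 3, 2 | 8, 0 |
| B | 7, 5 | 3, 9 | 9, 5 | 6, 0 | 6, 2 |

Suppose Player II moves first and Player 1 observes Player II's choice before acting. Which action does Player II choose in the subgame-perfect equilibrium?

c2

Player 1 best-responds to each possible Player II move:
- c1 → Player 1 plays B (best of 4, 7); Player II gets 5.
- c2 → Player 1 plays T (best of 6, 3); Player II gets 6.
- c3 → Player 1 plays B (best of 3, 9); Player II gets 5.
- c4 → Player 1 plays B (best of 3, 6); Player II gets 0.
- c5 → Player 1 plays T (best of 8, 6); Player II gets 0.
Player II's induced payoffs are 5, 6, 5, 0, 0, so Player II commits to c2. Subgame-perfect outcome: (T, c2) with payoffs (6, 6).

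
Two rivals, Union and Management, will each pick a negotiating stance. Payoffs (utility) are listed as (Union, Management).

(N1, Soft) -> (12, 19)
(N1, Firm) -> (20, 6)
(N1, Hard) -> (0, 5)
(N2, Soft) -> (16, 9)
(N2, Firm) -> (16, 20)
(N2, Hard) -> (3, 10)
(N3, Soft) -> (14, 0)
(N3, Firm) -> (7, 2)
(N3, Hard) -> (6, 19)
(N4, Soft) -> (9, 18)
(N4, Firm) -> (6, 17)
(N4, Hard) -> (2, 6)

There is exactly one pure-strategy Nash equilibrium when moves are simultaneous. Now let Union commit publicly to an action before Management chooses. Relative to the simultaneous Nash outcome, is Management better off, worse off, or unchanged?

better off

Backward induction with Union moving first.
- N1: Management compares 19, 6, 5 and picks Soft; Union would get 12.
- N2: Management compares 9, 20, 10 and picks Firm; Union would get 16.
- N3: Management compares 0, 2, 19 and picks Hard; Union would get 6.
- N4: Management compares 18, 17, 6 and picks Soft; Union would get 9.
Union's induced payoffs are 12, 16, 6, 9, so Union commits to N2. Subgame-perfect outcome: (N2, Firm) with payoffs (16, 20).
Under simultaneous play:
Union's best replies: Soft→N2; Firm→N1; Hard→N3.
Management's best replies: N1→Soft; N2→Firm; N3→Hard; N4→Soft.
Only (N3, Hard) has each player best-responding; Nash payoffs (6, 19).
Management earns 20 sequentially versus 19 at the Nash outcome: better off.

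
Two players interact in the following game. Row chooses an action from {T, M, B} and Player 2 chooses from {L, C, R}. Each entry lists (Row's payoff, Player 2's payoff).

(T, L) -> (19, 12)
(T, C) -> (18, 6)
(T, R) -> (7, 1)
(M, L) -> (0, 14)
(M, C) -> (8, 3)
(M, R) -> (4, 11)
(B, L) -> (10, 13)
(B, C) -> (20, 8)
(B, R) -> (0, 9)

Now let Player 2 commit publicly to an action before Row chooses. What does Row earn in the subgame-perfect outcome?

Work backward from Row's decision.
- L: BR = T, leader payoff 12.
- C: BR = B, leader payoff 8.
- R: BR = T, leader payoff 1.
Maximizing over 12, 8, 1, Player 2 chooses L. Subgame-perfect outcome: (T, L) with payoffs (19, 12).

19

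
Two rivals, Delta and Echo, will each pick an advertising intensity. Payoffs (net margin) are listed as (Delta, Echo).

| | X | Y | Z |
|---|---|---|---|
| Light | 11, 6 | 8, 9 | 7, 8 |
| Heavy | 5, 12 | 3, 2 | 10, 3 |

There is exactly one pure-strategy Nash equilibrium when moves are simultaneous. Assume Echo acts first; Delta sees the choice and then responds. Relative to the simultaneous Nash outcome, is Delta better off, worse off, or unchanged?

Solve by backward induction (Echo leads).
- X → Delta plays Light (best of 11, 5); Echo gets 6.
- Y → Delta plays Light (best of 8, 3); Echo gets 9.
- Z → Delta plays Heavy (best of 7, 10); Echo gets 3.
Among 6, 9, 3, the best is 9 at Y. Subgame-perfect outcome: (Light, Y) with payoffs (8, 9).
Now find the simultaneous Nash equilibrium.
Delta's best replies: X→Light; Y→Light; Z→Heavy.
Echo's best replies: Light→Y; Heavy→X.
Only (Light, Y) has each player best-responding; Nash payoffs (8, 9).
Delta earns 8 sequentially versus 8 at the Nash outcome: unchanged.

unchanged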